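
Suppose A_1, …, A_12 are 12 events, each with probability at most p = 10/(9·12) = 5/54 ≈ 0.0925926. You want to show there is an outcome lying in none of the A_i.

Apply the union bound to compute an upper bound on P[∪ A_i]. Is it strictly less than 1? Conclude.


Union bound: P[∪_{i=1}^{12} A_i] ≤ Σ_i P[A_i] ≤ 12·p = 12·(5/54) = 10/9.
Numerically: 10/9 ≈ 1.1111111.
Is 10/9 < 1? NO.
Since the bound 10/9 is ≥ 1, the union bound is uninformative here; it does NOT by itself certify existence.

12·p = 10/9 ≈ 1.1111111; existence NOT certified by the union bound.


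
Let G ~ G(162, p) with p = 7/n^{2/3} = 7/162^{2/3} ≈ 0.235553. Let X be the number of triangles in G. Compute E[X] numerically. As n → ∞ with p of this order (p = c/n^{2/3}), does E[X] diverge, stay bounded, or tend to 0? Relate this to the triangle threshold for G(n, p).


Number of potential triangles: C(162, 3) = 695520.
Each occurs with probability p³ ≈ (0.235553)³ ≈ 1.30696540e-02.
By linearity: E[X] = C(162, 3)·p³ ≈ 695520 · 1.30696540e-02 ≈ 9090.205761.
Since α = 2/3 < 1, p = c/n^{2/3} ≫ 1/n is above the triangle threshold p ~ 1/n. Asymptotically E[X] ~ (c³/6)·n^{3(1−α)} = (7³/6)·n^{1} → ∞; triangles are abundant w.h.p.

E[X] ≈ 9090.205761; in regime p = Θ(1/n^{2/3}) E[X] diverges (above the triangle threshold p ~ 1/n).


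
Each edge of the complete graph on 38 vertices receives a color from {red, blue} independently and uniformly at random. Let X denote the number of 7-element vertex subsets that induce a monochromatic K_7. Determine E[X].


Let X = Σ_S X_S over the C(38, 7) = 12620256 subsets S of size 7, where X_S = 1 if the K_7 on S is monochromatic.
For a fixed S, the K_7 on S has C(7, 2) = 21 edges. P[all 21 edges red] = (1/2)^21, and likewise for blue, so P[monochromatic] = 2·(1/2)^21 = 2^{1 − 21} = 1/1048576.
By linearity: E[X] = C(38, 7) · 2^{1 − 21} = 12620256 · 1/1048576 = 394383/32768.
Numerically: E[X] ≈ 12.03561.

E[X] = C(38,7)·2^(1−C(7,2)) = 394383/32768 ≈ 12.03561.


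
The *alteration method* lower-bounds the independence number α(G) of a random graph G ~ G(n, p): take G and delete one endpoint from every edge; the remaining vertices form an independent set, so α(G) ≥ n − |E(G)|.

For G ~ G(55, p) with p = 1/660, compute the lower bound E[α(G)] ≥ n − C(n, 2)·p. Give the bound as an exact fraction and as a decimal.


E[|E(G)|] = C(55, 2)·p = 1485 · (1/660) = 9/4.
E[α(G)] ≥ n − E[|E(G)|] = 55 − 9/4 = 211/4.
Numerically: ≈ 52.750.
(This is only a lower bound; the true E[α(G)] may be larger.)

E[α(G)] ≥ 211/4 ≈ 52.750.


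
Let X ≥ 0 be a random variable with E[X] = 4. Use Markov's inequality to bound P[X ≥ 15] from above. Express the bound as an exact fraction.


μ = E[X] = 4, a = 15.
Markov: P[X ≥ 15] ≤ μ/a = (4)/15 = 4/15.
Numerically: ≈ 0.267.
(Since a = 15 > μ = 4.000, the bound 4/15 is < 1 and informative.)

P[X ≥ 15] ≤ 4/15 ≈ 0.267.


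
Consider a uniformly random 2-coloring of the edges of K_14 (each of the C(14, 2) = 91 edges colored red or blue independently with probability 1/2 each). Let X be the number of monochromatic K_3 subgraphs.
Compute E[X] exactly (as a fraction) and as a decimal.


Let X = Σ_S X_S over the C(14, 3) = 364 subsets S of size 3, where X_S = 1 if the K_3 on S is monochromatic.
For a fixed S, the K_3 on S has C(3, 2) = 3 edges. P[all 3 edges red] = (1/2)^3, and likewise for blue, so P[monochromatic] = 2·(1/2)^3 = 2^{1 − 3} = 1/4.
By linearity: E[X] = C(14, 3) · 2^{1 − 3} = 364 · 1/4 = 91.
Numerically: E[X] ≈ 91.000.

E[X] = C(14,3)·2^(1−C(3,2)) = 91 ≈ 91.000.


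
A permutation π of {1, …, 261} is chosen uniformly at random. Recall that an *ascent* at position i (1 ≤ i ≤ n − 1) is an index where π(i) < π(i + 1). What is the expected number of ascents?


Write X = Σ X_I over i = 1, …, 260, with X_I the indicator of one ascent.
There are 260 indicators.
For each fixed i, the pair (π(i), π(i+1)) is a uniformly random ordered pair of distinct values from {1, …, 261}; by symmetry P[π(i) < π(i+1)] = 1/2.
By linearity: E[X] = 260 · (1/2) = (261 − 1) · (1/2) = 130 ≈ 130.000.

E[X] = 130 = 130.000.


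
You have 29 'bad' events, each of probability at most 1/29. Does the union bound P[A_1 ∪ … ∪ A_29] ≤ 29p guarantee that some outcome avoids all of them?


Union bound: P[∪_{i=1}^{29} A_i] ≤ Σ_i P[A_i] ≤ 29·p = 29·(1/29) = 1.
Numerically: 1 ≈ 1.0000.
Is 1 < 1? NO.
Since the bound 1 is ≥ 1, the union bound is uninformative here; it does NOT by itself certify existence.

29·p = 1 ≈ 1.0000; existence NOT certified by the union bound.


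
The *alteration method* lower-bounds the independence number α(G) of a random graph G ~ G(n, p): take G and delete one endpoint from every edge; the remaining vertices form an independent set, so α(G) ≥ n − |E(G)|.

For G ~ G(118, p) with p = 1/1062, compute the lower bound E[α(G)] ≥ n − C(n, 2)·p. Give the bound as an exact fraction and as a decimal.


E[|E(G)|] = C(118, 2)·p = 6903 · (1/1062) = 13/2.
E[α(G)] ≥ n − E[|E(G)|] = 118 − 13/2 = 223/2.
Numerically: ≈ 111.50000.
(This is only a lower bound; the true E[α(G)] may be larger.)

E[α(G)] ≥ 223/2 ≈ 111.50000.


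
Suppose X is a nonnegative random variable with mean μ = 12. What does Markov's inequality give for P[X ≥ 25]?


μ = E[X] = 12, a = 25.
Markov: P[X ≥ 25] ≤ μ/a = (12)/25 = 12/25.
Numerically: ≈ 0.480000.
(Since a = 25 > μ = 12.000000, the bound 12/25 is < 1 and informative.)

P[X ≥ 25] ≤ 12/25 ≈ 0.480000.


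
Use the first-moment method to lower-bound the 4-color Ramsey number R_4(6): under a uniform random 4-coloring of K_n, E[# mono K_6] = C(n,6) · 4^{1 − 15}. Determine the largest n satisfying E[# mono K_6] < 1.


We need C(n, 6) · 4^{1 − 15} < 1, i.e. C(n, 6) < 4^{15 − 1} = 268435456.
Check values of n near the boundary:
  n = 76: C(76, 6) = 218618940; 218618940 < 268435456? YES
  n = 77: C(77, 6) = 237093780; 237093780 < 268435456? YES
  n = 78: C(78, 6) = 256851595; 256851595 < 268435456? YES
  n = 79: C(79, 6) = 277962685; 277962685 < 268435456? NO
The largest n with C(n, 6) < 268435456 is n = 78 (where E[X] = 256851595/268435456 ≈ 0.956847). Hence R_4(6) > 78, i.e. R_4(6) ≥ 79.

Largest n = 78; hence R_4(6) > 78.


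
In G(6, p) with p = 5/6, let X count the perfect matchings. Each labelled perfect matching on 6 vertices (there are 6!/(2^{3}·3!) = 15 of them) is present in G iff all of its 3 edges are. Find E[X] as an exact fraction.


K_6 has 6!/(2^{3}·3!) = 15 labelled perfect matchings.
For each such perfect matching H, let X_H = 1 if all 3 edges of H are present in G. Then P[X_H = 1] = p^{3} = (5/6)^{3} = 125/216.
By linearity of expectation: E[X] = Σ_H E[X_H] = 15 · p^{3} = 15 · 125/216 = 625/72.
Numerically: E[X] ≈ 8.681.

E[X] = 15 · (5/6)^{3} = 625/72 ≈ 8.681.


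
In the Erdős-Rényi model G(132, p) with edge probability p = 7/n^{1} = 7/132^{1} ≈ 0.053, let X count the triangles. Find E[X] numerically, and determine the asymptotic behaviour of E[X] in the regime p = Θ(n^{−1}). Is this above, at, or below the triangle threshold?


Number of potential triangles: C(132, 3) = 374660.
Each occurs with probability p³ ≈ (0.053)³ ≈ 1.49133e-04.
By linearity: E[X] = C(132, 3)·p³ ≈ 374660 · 1.49133e-04 ≈ 55.874.
Here α = 1, so p = 7/n is exactly at the triangle threshold p ~ 1/n. Asymptotically E[X] → c³/6 = 7³/6 = 343/6 ≈ 57.167, a bounded constant. In this regime the triangle count is asymptotically Poisson(c³/6).

E[X] ≈ 55.874; in regime p = Θ(1/n^{1}) E[X] stays bounded (at the triangle threshold p ~ 1/n).


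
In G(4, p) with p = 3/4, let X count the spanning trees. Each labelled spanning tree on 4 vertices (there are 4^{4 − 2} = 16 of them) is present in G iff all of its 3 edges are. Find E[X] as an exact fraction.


K_4 has 4^{4 − 2} = 16 labelled spanning trees.
For each such spanning tree H, let X_H = 1 if all 3 edges of H are present in G. Then P[X_H = 1] = p^{3} = (3/4)^{3} = 27/64.
By linearity: E[X] = Σ_H E[X_H] = 16 · p^{3} = 16 · 27/64 = 27/4.
Numerically: E[X] ≈ 6.75.

E[X] = 16 · (3/4)^{3} = 27/4 ≈ 6.75.


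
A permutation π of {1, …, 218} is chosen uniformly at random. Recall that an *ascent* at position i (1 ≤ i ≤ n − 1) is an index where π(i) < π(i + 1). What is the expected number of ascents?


Write X = Σ X_I over i = 1, …, 217, with X_I the indicator of one ascent.
There are 217 indicators.
For each fixed i, the pair (π(i), π(i+1)) is a uniformly random ordered pair of distinct values from {1, …, 218}; by symmetry P[π(i) < π(i+1)] = 1/2.
By linearity: E[X] = 217 · (1/2) = (218 − 1) · (1/2) = 217/2 ≈ 108.5000.

E[X] = 217/2 = 108.5000.


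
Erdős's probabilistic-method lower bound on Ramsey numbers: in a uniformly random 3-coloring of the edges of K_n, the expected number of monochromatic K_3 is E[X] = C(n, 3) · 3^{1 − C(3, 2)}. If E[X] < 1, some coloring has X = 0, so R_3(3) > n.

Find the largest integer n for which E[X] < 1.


We need C(n, 3) · 3^{1 − 3} < 1, i.e. C(n, 3) < 3^{3 − 1} = 9.
Check values of n near the boundary:
  n = 3: C(3, 3) = 1; 1 < 9? YES
  n = 4: C(4, 3) = 4; 4 < 9? YES
  n = 5: C(5, 3) = 10; 10 < 9? NO
  n = 6: C(6, 3) = 20; 20 < 9? NO
  n = 7: C(7, 3) = 35; 35 < 9? NO
The largest n with C(n, 3) < 9 is n = 4 (where E[X] = 4/9 ≈ 0.4444444). Hence R_3(3) > 4, i.e. R_3(3) ≥ 5.

Largest n = 4; hence R_3(3) > 4.


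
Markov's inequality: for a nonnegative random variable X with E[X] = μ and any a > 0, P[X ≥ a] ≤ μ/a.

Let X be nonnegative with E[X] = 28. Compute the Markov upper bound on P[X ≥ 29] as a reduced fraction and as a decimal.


μ = E[X] = 28, a = 29.
Markov: P[X ≥ 29] ≤ μ/a = (28)/29 = 28/29.
Numerically: ≈ 0.966.
(Since a = 29 > μ = 28.000, the bound 28/29 is < 1 and informative.)

P[X ≥ 29] ≤ 28/29 ≈ 0.966.


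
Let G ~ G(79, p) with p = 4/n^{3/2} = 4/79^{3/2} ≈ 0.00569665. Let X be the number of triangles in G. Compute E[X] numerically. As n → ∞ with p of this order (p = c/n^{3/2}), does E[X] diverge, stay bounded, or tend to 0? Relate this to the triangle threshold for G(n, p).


Number of potential triangles: C(79, 3) = 79079.
Each occurs with probability p³ ≈ (0.00569665)³ ≈ 1.84866434e-07.
By linearity: E[X] = C(79, 3)·p³ ≈ 79079 · 1.84866434e-07 ≈ 0.014619.
Since α = 3/2 > 1, p = c/n^{3/2} = o(1/n) is below the triangle threshold p ~ 1/n. Asymptotically E[X] ~ (c³/6)·n^{3(1−α)} = (4³/6)·n^{-1.5} → 0, so by Markov's inequality G has no triangles w.h.p.

E[X] ≈ 0.014619; in regime p = Θ(1/n^{3/2}) E[X] tends to 0 (below the triangle threshold p ~ 1/n).


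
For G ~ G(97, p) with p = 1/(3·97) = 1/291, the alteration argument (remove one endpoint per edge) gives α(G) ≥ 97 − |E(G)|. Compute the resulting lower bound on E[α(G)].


E[|E(G)|] = C(97, 2)·p = 4656 · (1/291) = 16.
E[α(G)] ≥ n − E[|E(G)|] = 97 − 16 = 81.
Numerically: ≈ 81.00000.
(This is only a lower bound; the true E[α(G)] may be larger.)

E[α(G)] ≥ 81 ≈ 81.00000.


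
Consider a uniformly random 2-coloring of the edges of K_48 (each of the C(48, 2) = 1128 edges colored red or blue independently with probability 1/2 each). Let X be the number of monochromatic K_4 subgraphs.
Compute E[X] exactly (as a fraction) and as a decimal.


Let X = Σ_S X_S over the C(48, 4) = 194580 subsets S of size 4, where X_S = 1 if the K_4 on S is monochromatic.
For a fixed S, the K_4 on S has C(4, 2) = 6 edges. P[all 6 edges red] = (1/2)^6, and likewise for blue, so P[monochromatic] = 2·(1/2)^6 = 2^{1 − 6} = 1/32.
Summing: E[X] = C(48, 4) · 2^{1 − 6} = 194580 · 1/32 = 48645/8.
Numerically: E[X] ≈ 6080.6250.

E[X] = C(48,4)·2^(1−C(4,2)) = 48645/8 ≈ 6080.6250.


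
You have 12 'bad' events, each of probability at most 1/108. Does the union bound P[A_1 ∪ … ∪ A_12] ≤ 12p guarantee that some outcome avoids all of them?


Union bound: P[∪_{i=1}^{12} A_i] ≤ Σ_i P[A_i] ≤ 12·p = 12·(1/108) = 1/9.
Numerically: 1/9 ≈ 0.11111.
Is 1/9 < 1? YES.
Since P[∪ A_i] ≤ 1/9 < 1, the complement has P[∩ A_i^c] ≥ 1 − 1/9 = 8/9 > 0, so some outcome avoids every A_i.

12·p = 1/9 ≈ 0.11111; existence CERTIFIED by the union bound.


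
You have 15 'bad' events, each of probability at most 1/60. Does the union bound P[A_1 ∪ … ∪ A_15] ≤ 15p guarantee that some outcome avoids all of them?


Union bound: P[∪_{i=1}^{15} A_i] ≤ Σ_i P[A_i] ≤ 15·p = 15·(1/60) = 1/4.
Numerically: 1/4 ≈ 0.250000.
Is 1/4 < 1? YES.
Since P[∪ A_i] ≤ 1/4 < 1, the complement has P[∩ A_i^c] ≥ 1 − 1/4 = 3/4 > 0, so some outcome avoids every A_i.

15·p = 1/4 ≈ 0.250000; existence CERTIFIED by the union bound.


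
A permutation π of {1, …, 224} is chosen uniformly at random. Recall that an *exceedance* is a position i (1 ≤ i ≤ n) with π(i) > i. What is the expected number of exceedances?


Write X = Σ_{i=1}^{224} X_i, where X_i = 1_{π(i) > i}.
For each fixed i, π(i) is uniform over {1, …, 224} (marginal of a uniform permutation), so P[π(i) > i] = (n − i)/n. Summing: Σ_{i=1}^{224} (n − i)/n = (0 + 1 + … + 223)/224 = 224(224 − 1)/(2·224) = (224 − 1)/2.
Hence E[X] = Σ_{i=1}^{224} (224 − i)/224 = 223/2 ≈ 111.50000.

E[X] = 223/2 = 111.50000.


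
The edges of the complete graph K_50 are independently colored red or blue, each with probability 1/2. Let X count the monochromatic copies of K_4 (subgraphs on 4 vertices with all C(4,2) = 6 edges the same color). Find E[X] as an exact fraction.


Let X = Σ_S X_S over the C(50, 4) = 230300 subsets S of size 4, where X_S = 1 if the K_4 on S is monochromatic.
For a fixed S, the K_4 on S has C(4, 2) = 6 edges. P[all 6 edges red] = (1/2)^6, and likewise for blue, so P[monochromatic] = 2·(1/2)^6 = 2^{1 − 6} = 1/32.
Summing: E[X] = C(50, 4) · 2^{1 − 6} = 230300 · 1/32 = 57575/8.
Numerically: E[X] ≈ 7196.875.

E[X] = C(50,4)·2^(1−C(4,2)) = 57575/8 ≈ 7196.875.


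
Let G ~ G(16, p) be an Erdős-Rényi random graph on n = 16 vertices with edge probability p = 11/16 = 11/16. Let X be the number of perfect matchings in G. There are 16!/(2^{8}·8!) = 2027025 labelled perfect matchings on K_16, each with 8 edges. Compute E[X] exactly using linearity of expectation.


K_16 has 16!/(2^{8}·8!) = 2027025 labelled perfect matchings.
For each such perfect matching H, let X_H = 1 if all 8 edges of H are present in G. Then P[X_H = 1] = p^{8} = (11/16)^{8} = 214358881/4294967296.
Summing the indicators: E[X] = Σ_H E[X_H] = 2027025 · p^{8} = 2027025 · 214358881/4294967296 = 434510810759025/4294967296.
Numerically: E[X] ≈ 1.01e+05.

E[X] = 2027025 · (11/16)^{8} = 434510810759025/4294967296 ≈ 1.01e+05.


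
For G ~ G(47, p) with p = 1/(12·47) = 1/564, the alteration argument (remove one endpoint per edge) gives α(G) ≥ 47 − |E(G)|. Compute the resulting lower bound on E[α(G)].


E[|E(G)|] = C(47, 2)·p = 1081 · (1/564) = 23/12.
E[α(G)] ≥ n − E[|E(G)|] = 47 − 23/12 = 541/12.
Numerically: ≈ 45.08333.
(This is only a lower bound; the true E[α(G)] may be larger.)

E[α(G)] ≥ 541/12 ≈ 45.08333.


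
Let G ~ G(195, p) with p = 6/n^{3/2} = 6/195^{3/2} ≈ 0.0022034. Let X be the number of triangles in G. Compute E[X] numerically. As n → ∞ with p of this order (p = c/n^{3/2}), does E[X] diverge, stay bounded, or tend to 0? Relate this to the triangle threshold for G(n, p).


Number of potential triangles: C(195, 3) = 1216865.
Each occurs with probability p³ ≈ (0.0022034)³ ≈ 1.0697887e-08.
By linearity: E[X] = C(195, 3)·p³ ≈ 1216865 · 1.0697887e-08 ≈ 0.01302.
Since α = 3/2 > 1, p = c/n^{3/2} = o(1/n) is below the triangle threshold p ~ 1/n. Asymptotically E[X] ~ (c³/6)·n^{3(1−α)} = (6³/6)·n^{-1.5} → 0, so by Markov's inequality G has no triangles w.h.p.

E[X] ≈ 0.01302; in regime p = Θ(1/n^{3/2}) E[X] tends to 0 (below the triangle threshold p ~ 1/n).


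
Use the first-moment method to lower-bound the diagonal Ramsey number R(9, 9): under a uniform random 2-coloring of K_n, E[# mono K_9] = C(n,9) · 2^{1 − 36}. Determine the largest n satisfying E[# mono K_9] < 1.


We need C(n, 9) · 2^{1 − 36} < 1, i.e. C(n, 9) < 2^{36 − 1} = 34359738368.
Check values of n near the boundary:
  n = 61: C(61, 9) = 17341763505; 17341763505 < 34359738368? YES
  n = 62: C(62, 9) = 20286591270; 20286591270 < 34359738368? YES
  n = 63: C(63, 9) = 23667689815; 23667689815 < 34359738368? YES
  n = 64: C(64, 9) = 27540584512; 27540584512 < 34359738368? YES
  n = 65: C(65, 9) = 31966749880; 31966749880 < 34359738368? YES
  n = 66: C(66, 9) = 37014131440; 37014131440 < 34359738368? NO
  n = 67: C(67, 9) = 42757703560; 42757703560 < 34359738368? NO
The largest n with C(n, 9) < 34359738368 is n = 65 (where E[X] = 3995843735/4294967296 ≈ 0.9304). Hence R(9, 9) > 65, i.e. R(9, 9) ≥ 66.

Largest n = 65; hence R(9, 9) > 65.


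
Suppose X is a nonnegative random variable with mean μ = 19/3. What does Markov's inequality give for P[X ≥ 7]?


μ = E[X] = 19/3, a = 7.
Markov: P[X ≥ 7] ≤ μ/a = (19/3)/7 = 19/21.
Numerically: ≈ 0.9048.
(Since a = 7 > μ = 6.3333, the bound 19/21 is < 1 and informative.)

P[X ≥ 7] ≤ 19/21 ≈ 0.9048.


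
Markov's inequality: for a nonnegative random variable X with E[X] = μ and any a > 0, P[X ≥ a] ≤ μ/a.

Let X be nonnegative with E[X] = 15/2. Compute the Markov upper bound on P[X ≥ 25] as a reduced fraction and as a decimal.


μ = E[X] = 15/2, a = 25.
Markov: P[X ≥ 25] ≤ μ/a = (15/2)/25 = 3/10.
Numerically: ≈ 0.300.
(Since a = 25 > μ = 7.500, the bound 3/10 is < 1 and informative.)

P[X ≥ 25] ≤ 3/10 ≈ 0.300.


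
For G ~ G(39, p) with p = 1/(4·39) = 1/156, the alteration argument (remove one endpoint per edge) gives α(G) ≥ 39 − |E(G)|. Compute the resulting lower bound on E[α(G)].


E[|E(G)|] = C(39, 2)·p = 741 · (1/156) = 19/4.
E[α(G)] ≥ n − E[|E(G)|] = 39 − 19/4 = 137/4.
Numerically: ≈ 34.25000.
(This is only a lower bound; the true E[α(G)] may be larger.)

E[α(G)] ≥ 137/4 ≈ 34.25000.


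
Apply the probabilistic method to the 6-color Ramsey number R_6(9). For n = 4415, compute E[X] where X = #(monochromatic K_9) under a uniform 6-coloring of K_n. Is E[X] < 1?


E[X] = C(4415, 9) · 6^{1 − 36} = 1742086910069196051229123255 · 6^{−35} = 1742086910069196051229123255/1719070799748422591028658176.
As a reduced fraction: E[X] = 1742086910069196051229123255/1719070799748422591028658176 ≈ 1.013.
Is E[X] < 1? NO.
Since E[X] ≥ 1, the first-moment bound is inconclusive at n = 4415; it does NOT by itself certify R_6(9) > 4415.

E[X] = 1742086910069196051229123255/1719070799748422591028658176 ≈ 1.013; E[X] ≥ 1; first-moment method inconclusive here.


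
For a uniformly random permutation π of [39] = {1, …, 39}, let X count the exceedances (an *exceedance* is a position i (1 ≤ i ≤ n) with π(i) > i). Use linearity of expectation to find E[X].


Write X = Σ_{i=1}^{39} X_i, where X_i = 1_{π(i) > i}.
For each fixed i, π(i) is uniform over {1, …, 39} (marginal of a uniform permutation), so P[π(i) > i] = (n − i)/n. Summing: Σ_{i=1}^{39} (n − i)/n = (0 + 1 + … + 38)/39 = 39(39 − 1)/(2·39) = (39 − 1)/2.
Hence E[X] = Σ_{i=1}^{39} (39 − i)/39 = 19 ≈ 19.00000.

E[X] = 19 = 19.00000.


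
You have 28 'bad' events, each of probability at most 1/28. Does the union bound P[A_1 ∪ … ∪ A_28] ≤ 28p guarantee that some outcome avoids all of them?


Union bound: P[∪_{i=1}^{28} A_i] ≤ Σ_i P[A_i] ≤ 28·p = 28·(1/28) = 1.
Numerically: 1 ≈ 1.000000.
Is 1 < 1? NO.
Since the bound 1 is ≥ 1, the union bound is uninformative here; it does NOT by itself certify existence.

28·p = 1 ≈ 1.000000; existence NOT certified by the union bound.


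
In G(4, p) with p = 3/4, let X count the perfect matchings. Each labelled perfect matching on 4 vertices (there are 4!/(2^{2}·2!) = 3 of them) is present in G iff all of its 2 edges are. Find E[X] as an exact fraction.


K_4 has 4!/(2^{2}·2!) = 3 labelled perfect matchings.
For each such perfect matching H, let X_H = 1 if all 2 edges of H are present in G. Then P[X_H = 1] = p^{2} = (3/4)^{2} = 9/16.
By linearity: E[X] = Σ_H E[X_H] = 3 · p^{2} = 3 · 9/16 = 27/16.
Numerically: E[X] ≈ 1.6875.

E[X] = 3 · (3/4)^{2} = 27/16 ≈ 1.6875.


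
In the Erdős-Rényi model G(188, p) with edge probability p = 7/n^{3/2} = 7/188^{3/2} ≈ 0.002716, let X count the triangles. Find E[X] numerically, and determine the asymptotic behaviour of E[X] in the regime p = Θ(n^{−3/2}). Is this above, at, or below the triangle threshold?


Number of potential triangles: C(188, 3) = 1089836.
Each occurs with probability p³ ≈ (0.002716)³ ≈ 2.002552e-08.
By linearity: E[X] = C(188, 3)·p³ ≈ 1089836 · 2.002552e-08 ≈ 0.0218.
Since α = 3/2 > 1, p = c/n^{3/2} = o(1/n) is below the triangle threshold p ~ 1/n. Asymptotically E[X] ~ (c³/6)·n^{3(1−α)} = (7³/6)·n^{-1.5} → 0, so by Markov's inequality G has no triangles w.h.p.

E[X] ≈ 0.0218; in regime p = Θ(1/n^{3/2}) E[X] tends to 0 (below the triangle threshold p ~ 1/n).


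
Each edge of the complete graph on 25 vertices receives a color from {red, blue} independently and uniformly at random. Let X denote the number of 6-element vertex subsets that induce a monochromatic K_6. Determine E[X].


Let X = Σ_S X_S over the C(25, 6) = 177100 subsets S of size 6, where X_S = 1 if the K_6 on S is monochromatic.
For a fixed S, the K_6 on S has C(6, 2) = 15 edges. P[all 15 edges red] = (1/2)^15, and likewise for blue, so P[monochromatic] = 2·(1/2)^15 = 2^{1 − 15} = 1/16384.
Summing: E[X] = C(25, 6) · 2^{1 − 15} = 177100 · 1/16384 = 44275/4096.
Numerically: E[X] ≈ 10.809.

E[X] = C(25,6)·2^(1−C(6,2)) = 44275/4096 ≈ 10.809.


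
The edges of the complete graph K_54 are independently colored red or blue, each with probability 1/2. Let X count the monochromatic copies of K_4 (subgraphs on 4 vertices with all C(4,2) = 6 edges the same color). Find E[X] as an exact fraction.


Let X = Σ_S X_S over the C(54, 4) = 316251 subsets S of size 4, where X_S = 1 if the K_4 on S is monochromatic.
For a fixed S, the K_4 on S has C(4, 2) = 6 edges. P[all 6 edges red] = (1/2)^6, and likewise for blue, so P[monochromatic] = 2·(1/2)^6 = 2^{1 − 6} = 1/32.
Summing: E[X] = C(54, 4) · 2^{1 − 6} = 316251 · 1/32 = 316251/32.
Numerically: E[X] ≈ 9882.843750.

E[X] = C(54,4)·2^(1−C(4,2)) = 316251/32 ≈ 9882.843750.


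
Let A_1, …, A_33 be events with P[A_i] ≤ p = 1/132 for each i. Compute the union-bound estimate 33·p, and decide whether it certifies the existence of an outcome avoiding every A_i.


Union bound: P[∪_{i=1}^{33} A_i] ≤ Σ_i P[A_i] ≤ 33·p = 33·(1/132) = 1/4.
Numerically: 1/4 ≈ 0.2500000.
Is 1/4 < 1? YES.
Since P[∪ A_i] ≤ 1/4 < 1, the complement has P[∩ A_i^c] ≥ 1 − 1/4 = 3/4 > 0, so some outcome avoids every A_i.

33·p = 1/4 ≈ 0.2500000; existence CERTIFIED by the union bound.


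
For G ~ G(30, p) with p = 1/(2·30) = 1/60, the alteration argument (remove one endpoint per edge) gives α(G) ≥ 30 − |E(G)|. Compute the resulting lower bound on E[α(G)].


E[|E(G)|] = C(30, 2)·p = 435 · (1/60) = 29/4.
E[α(G)] ≥ n − E[|E(G)|] = 30 − 29/4 = 91/4.
Numerically: ≈ 22.75000.
(This is only a lower bound; the true E[α(G)] may be larger.)

E[α(G)] ≥ 91/4 ≈ 22.75000.


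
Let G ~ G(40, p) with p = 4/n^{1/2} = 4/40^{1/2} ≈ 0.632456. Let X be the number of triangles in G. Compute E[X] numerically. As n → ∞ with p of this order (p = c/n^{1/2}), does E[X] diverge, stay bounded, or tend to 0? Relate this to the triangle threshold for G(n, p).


Number of potential triangles: C(40, 3) = 9880.
Each occurs with probability p³ ≈ (0.632456)³ ≈ 2.52982213e-01.
By linearity: E[X] = C(40, 3)·p³ ≈ 9880 · 2.52982213e-01 ≈ 2499.464263.
Since α = 1/2 < 1, p = c/n^{1/2} ≫ 1/n is above the triangle threshold p ~ 1/n. Asymptotically E[X] ~ (c³/6)·n^{3(1−α)} = (4³/6)·n^{1.5} → ∞; triangles are abundant w.h.p.

E[X] ≈ 2499.464263; in regime p = Θ(1/n^{1/2}) E[X] diverges (above the triangle threshold p ~ 1/n).


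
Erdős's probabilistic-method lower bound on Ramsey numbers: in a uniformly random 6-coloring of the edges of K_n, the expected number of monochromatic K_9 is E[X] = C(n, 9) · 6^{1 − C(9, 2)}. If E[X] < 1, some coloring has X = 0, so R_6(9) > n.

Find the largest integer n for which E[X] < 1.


We need C(n, 9) · 6^{1 − 36} < 1, i.e. C(n, 9) < 6^{36 − 1} = 1719070799748422591028658176.
Check values of n near the boundary:
  n = 4404: C(4404, 9) = 1703375445537161676647015880; 1703375445537161676647015880 < 1719070799748422591028658176? YES
  n = 4405: C(4405, 9) = 1706862792900636302463627150; 1706862792900636302463627150 < 1719070799748422591028658176? YES
  n = 4406: C(4406, 9) = 1710356485221788389505285700; 1710356485221788389505285700 < 1719070799748422591028658176? YES
  n = 4407: C(4407, 9) = 1713856532599459170657070050; 1713856532599459170657070050 < 1719070799748422591028658176? YES
  n = 4408: C(4408, 9) = 1717362945146264156457459600; 1717362945146264156457459600 < 1719070799748422591028658176? YES
  n = 4409: C(4409, 9) = 1720875732988608787686577131; 1720875732988608787686577131 < 1719070799748422591028658176? NO
The largest n with C(n, 9) < 1719070799748422591028658176 is n = 4408 (where E[X] = 35778394690547169926197075/35813974994758803979763712 ≈ 0.999007). Hence R_6(9) > 4408, i.e. R_6(9) ≥ 4409.

Largest n = 4408; hence R_6(9) > 4408.


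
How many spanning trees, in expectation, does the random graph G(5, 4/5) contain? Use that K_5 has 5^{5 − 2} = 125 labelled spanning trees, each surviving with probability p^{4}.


K_5 has 5^{5 − 2} = 125 labelled spanning trees.
For each such spanning tree H, let X_H = 1 if all 4 edges of H are present in G. Then P[X_H = 1] = p^{4} = (4/5)^{4} = 256/625.
By linearity of expectation: E[X] = Σ_H E[X_H] = 125 · p^{4} = 125 · 256/625 = 256/5.
Numerically: E[X] ≈ 51.2.

E[X] = 125 · (4/5)^{4} = 256/5 ≈ 51.2.


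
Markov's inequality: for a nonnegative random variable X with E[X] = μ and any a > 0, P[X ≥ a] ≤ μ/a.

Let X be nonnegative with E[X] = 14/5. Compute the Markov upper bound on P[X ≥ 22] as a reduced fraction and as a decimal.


μ = E[X] = 14/5, a = 22.
Markov: P[X ≥ 22] ≤ μ/a = (14/5)/22 = 7/55.
Numerically: ≈ 0.12727.
(Since a = 22 > μ = 2.80000, the bound 7/55 is < 1 and informative.)

P[X ≥ 22] ≤ 7/55 ≈ 0.12727.


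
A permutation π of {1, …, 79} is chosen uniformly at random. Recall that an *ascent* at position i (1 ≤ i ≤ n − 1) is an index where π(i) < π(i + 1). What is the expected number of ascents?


Write X = Σ X_I over i = 1, …, 78, with X_I the indicator of one ascent.
There are 78 indicators.
For each fixed i, the pair (π(i), π(i+1)) is a uniformly random ordered pair of distinct values from {1, …, 79}; by symmetry P[π(i) < π(i+1)] = 1/2.
By linearity: E[X] = 78 · (1/2) = (79 − 1) · (1/2) = 39 ≈ 39.00000.

E[X] = 39 = 39.00000.


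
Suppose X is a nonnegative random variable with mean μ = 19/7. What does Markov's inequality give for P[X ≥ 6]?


μ = E[X] = 19/7, a = 6.
Markov: P[X ≥ 6] ≤ μ/a = (19/7)/6 = 19/42.
Numerically: ≈ 0.452.
(Since a = 6 > μ = 2.714, the bound 19/42 is < 1 and informative.)

P[X ≥ 6] ≤ 19/42 ≈ 0.452.


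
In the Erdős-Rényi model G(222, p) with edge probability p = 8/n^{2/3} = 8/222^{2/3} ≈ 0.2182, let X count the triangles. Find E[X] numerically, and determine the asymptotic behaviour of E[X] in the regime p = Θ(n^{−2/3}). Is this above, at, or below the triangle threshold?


Number of potential triangles: C(222, 3) = 1798940.
Each occurs with probability p³ ≈ (0.2182)³ ≈ 1.038877e-02.
By linearity: E[X] = C(222, 3)·p³ ≈ 1798940 · 1.038877e-02 ≈ 18688.7688.
Since α = 2/3 < 1, p = c/n^{2/3} ≫ 1/n is above the triangle threshold p ~ 1/n. Asymptotically E[X] ~ (c³/6)·n^{3(1−α)} = (8³/6)·n^{1} → ∞; triangles are abundant w.h.p.

E[X] ≈ 18688.7688; in regime p = Θ(1/n^{2/3}) E[X] diverges (above the triangle threshold p ~ 1/n).


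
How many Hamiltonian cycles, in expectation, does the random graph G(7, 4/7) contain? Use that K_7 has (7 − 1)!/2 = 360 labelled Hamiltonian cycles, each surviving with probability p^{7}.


K_7 has (7 − 1)!/2 = 360 labelled Hamiltonian cycles.
For each such Hamiltonian cycle H, let X_H = 1 if all 7 edges of H are present in G. Then P[X_H = 1] = p^{7} = (4/7)^{7} = 16384/823543.
By linearity: E[X] = Σ_H E[X_H] = 360 · p^{7} = 360 · 16384/823543 = 5898240/823543.
Numerically: E[X] ≈ 7.16.

E[X] = 360 · (4/7)^{7} = 5898240/823543 ≈ 7.16.


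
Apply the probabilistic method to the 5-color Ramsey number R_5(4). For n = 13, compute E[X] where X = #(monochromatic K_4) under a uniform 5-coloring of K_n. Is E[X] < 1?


E[X] = C(13, 4) · 5^{1 − 6} = 715 · 5^{−5} = 715/3125.
As a reduced fraction: E[X] = 143/625 ≈ 0.2288000.
Is E[X] < 1? YES.
Since E[X] < 1, there exists a 5-coloring of K_{13} with no monochromatic K_4; hence R_5(4) > 13.

E[X] = 143/625 ≈ 0.2288000; E[X] < 1, so R_5(4) > 13.


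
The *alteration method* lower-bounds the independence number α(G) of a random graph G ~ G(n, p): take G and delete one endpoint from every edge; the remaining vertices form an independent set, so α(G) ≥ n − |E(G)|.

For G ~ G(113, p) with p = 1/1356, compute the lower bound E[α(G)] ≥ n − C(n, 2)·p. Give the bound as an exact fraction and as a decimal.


E[|E(G)|] = C(113, 2)·p = 6328 · (1/1356) = 14/3.
E[α(G)] ≥ n − E[|E(G)|] = 113 − 14/3 = 325/3.
Numerically: ≈ 108.33333.
(This is only a lower bound; the true E[α(G)] may be larger.)

E[α(G)] ≥ 325/3 ≈ 108.33333.


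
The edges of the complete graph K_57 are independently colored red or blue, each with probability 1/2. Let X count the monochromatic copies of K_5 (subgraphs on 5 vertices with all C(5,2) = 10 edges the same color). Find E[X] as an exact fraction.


Let X = Σ_S X_S over the C(57, 5) = 4187106 subsets S of size 5, where X_S = 1 if the K_5 on S is monochromatic.
For a fixed S, the K_5 on S has C(5, 2) = 10 edges. P[all 10 edges red] = (1/2)^10, and likewise for blue, so P[monochromatic] = 2·(1/2)^10 = 2^{1 − 10} = 1/512.
By linearity of expectation: E[X] = C(57, 5) · 2^{1 − 10} = 4187106 · 1/512 = 2093553/256.
Numerically: E[X] ≈ 8177.9414.

E[X] = C(57,5)·2^(1−C(5,2)) = 2093553/256 ≈ 8177.9414.


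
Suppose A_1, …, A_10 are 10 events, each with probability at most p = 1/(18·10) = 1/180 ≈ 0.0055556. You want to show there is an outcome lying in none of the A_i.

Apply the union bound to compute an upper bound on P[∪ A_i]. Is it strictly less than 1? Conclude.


Union bound: P[∪_{i=1}^{10} A_i] ≤ Σ_i P[A_i] ≤ 10·p = 10·(1/180) = 1/18.
Numerically: 1/18 ≈ 0.0555556.
Is 1/18 < 1? YES.
Since P[∪ A_i] ≤ 1/18 < 1, the complement has P[∩ A_i^c] ≥ 1 − 1/18 = 17/18 > 0, so some outcome avoids every A_i.

10·p = 1/18 ≈ 0.0555556; existence CERTIFIED by the union bound.


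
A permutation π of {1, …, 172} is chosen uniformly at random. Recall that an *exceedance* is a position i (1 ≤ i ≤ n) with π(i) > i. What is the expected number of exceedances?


Write X = Σ_{i=1}^{172} X_i, where X_i = 1_{π(i) > i}.
For each fixed i, π(i) is uniform over {1, …, 172} (marginal of a uniform permutation), so P[π(i) > i] = (n − i)/n. Summing: Σ_{i=1}^{172} (n − i)/n = (0 + 1 + … + 171)/172 = 172(172 − 1)/(2·172) = (172 − 1)/2.
Hence E[X] = Σ_{i=1}^{172} (172 − i)/172 = 171/2 ≈ 85.500000.

E[X] = 171/2 = 85.500000.


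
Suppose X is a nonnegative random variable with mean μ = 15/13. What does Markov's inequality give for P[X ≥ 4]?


μ = E[X] = 15/13, a = 4.
Markov: P[X ≥ 4] ≤ μ/a = (15/13)/4 = 15/52.
Numerically: ≈ 0.288.
(Since a = 4 > μ = 1.154, the bound 15/52 is < 1 and informative.)

P[X ≥ 4] ≤ 15/52 ≈ 0.288.


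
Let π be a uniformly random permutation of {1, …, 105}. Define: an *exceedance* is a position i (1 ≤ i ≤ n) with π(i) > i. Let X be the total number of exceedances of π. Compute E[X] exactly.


Write X = Σ_{i=1}^{105} X_i, where X_i = 1_{π(i) > i}.
For each fixed i, π(i) is uniform over {1, …, 105} (marginal of a uniform permutation), so P[π(i) > i] = (n − i)/n. Summing: Σ_{i=1}^{105} (n − i)/n = (0 + 1 + … + 104)/105 = 105(105 − 1)/(2·105) = (105 − 1)/2.
Hence E[X] = Σ_{i=1}^{105} (105 − i)/105 = 52 ≈ 52.00000.

E[X] = 52 = 52.00000.


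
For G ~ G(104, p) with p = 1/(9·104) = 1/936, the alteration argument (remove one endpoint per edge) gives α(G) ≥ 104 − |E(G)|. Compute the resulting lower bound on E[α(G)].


E[|E(G)|] = C(104, 2)·p = 5356 · (1/936) = 103/18.
E[α(G)] ≥ n − E[|E(G)|] = 104 − 103/18 = 1769/18.
Numerically: ≈ 98.2778.
(This is only a lower bound; the true E[α(G)] may be larger.)

E[α(G)] ≥ 1769/18 ≈ 98.2778.


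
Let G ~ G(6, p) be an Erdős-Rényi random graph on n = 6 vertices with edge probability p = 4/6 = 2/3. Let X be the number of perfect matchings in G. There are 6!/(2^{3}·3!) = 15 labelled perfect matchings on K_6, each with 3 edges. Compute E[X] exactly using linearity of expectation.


K_6 has 6!/(2^{3}·3!) = 15 labelled perfect matchings.
For each such perfect matching H, let X_H = 1 if all 3 edges of H are present in G. Then P[X_H = 1] = p^{3} = (2/3)^{3} = 8/27.
Summing the indicators: E[X] = Σ_H E[X_H] = 15 · p^{3} = 15 · 8/27 = 40/9.
Numerically: E[X] ≈ 4.44444.

E[X] = 15 · (2/3)^{3} = 40/9 ≈ 4.44444.


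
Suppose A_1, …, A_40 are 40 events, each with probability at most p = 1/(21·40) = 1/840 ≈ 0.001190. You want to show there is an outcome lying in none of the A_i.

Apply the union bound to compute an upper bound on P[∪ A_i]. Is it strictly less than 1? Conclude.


Union bound: P[∪_{i=1}^{40} A_i] ≤ Σ_i P[A_i] ≤ 40·p = 40·(1/840) = 1/21.
Numerically: 1/21 ≈ 0.047619.
Is 1/21 < 1? YES.
Since P[∪ A_i] ≤ 1/21 < 1, the complement has P[∩ A_i^c] ≥ 1 − 1/21 = 20/21 > 0, so some outcome avoids every A_i.

40·p = 1/21 ≈ 0.047619; existence CERTIFIED by the union bound.


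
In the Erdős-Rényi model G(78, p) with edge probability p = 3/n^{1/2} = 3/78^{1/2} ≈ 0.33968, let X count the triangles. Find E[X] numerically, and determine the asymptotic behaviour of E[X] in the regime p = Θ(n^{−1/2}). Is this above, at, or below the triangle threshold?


Number of potential triangles: C(78, 3) = 76076.
Each occurs with probability p³ ≈ (0.33968)³ ≈ 3.9194205e-02.
By linearity: E[X] = C(78, 3)·p³ ≈ 76076 · 3.9194205e-02 ≈ 2981.73834.
Since α = 1/2 < 1, p = c/n^{1/2} ≫ 1/n is above the triangle threshold p ~ 1/n. Asymptotically E[X] ~ (c³/6)·n^{3(1−α)} = (3³/6)·n^{1.5} → ∞; triangles are abundant w.h.p.

E[X] ≈ 2981.73834; in regime p = Θ(1/n^{1/2}) E[X] diverges (above the triangle threshold p ~ 1/n).


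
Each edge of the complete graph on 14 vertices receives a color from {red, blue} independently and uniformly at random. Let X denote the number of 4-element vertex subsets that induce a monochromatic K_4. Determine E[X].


Let X = Σ_S X_S over the C(14, 4) = 1001 subsets S of size 4, where X_S = 1 if the K_4 on S is monochromatic.
For a fixed S, the K_4 on S has C(4, 2) = 6 edges. P[all 6 edges red] = (1/2)^6, and likewise for blue, so P[monochromatic] = 2·(1/2)^6 = 2^{1 − 6} = 1/32.
By linearity of expectation: E[X] = C(14, 4) · 2^{1 − 6} = 1001 · 1/32 = 1001/32.
Numerically: E[X] ≈ 31.281.

E[X] = C(14,4)·2^(1−C(4,2)) = 1001/32 ≈ 31.281.


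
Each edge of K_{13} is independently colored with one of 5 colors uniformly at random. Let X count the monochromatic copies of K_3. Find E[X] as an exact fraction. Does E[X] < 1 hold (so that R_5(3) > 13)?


E[X] = C(13, 3) · 5^{1 − 3} = 286 · 5^{−2} = 286/25.
As a reduced fraction: E[X] = 286/25 ≈ 11.440.
Is E[X] < 1? NO.
Since E[X] ≥ 1, the first-moment bound is inconclusive at n = 13; it does NOT by itself certify R_5(3) > 13.

E[X] = 286/25 ≈ 11.440; E[X] ≥ 1; first-moment method inconclusive here.


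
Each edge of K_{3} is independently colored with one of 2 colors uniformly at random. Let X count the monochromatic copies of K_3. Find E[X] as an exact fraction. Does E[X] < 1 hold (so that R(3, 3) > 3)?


E[X] = C(3, 3) · 2^{1 − 3} = 1 · 2^{−2} = 1/4.
As a reduced fraction: E[X] = 1/4 ≈ 0.2500.
Is E[X] < 1? YES.
Since E[X] < 1, there exists a 2-coloring of K_{3} with no monochromatic K_3; hence R(3, 3) > 3.

E[X] = 1/4 ≈ 0.2500; E[X] < 1, so R(3, 3) > 3.


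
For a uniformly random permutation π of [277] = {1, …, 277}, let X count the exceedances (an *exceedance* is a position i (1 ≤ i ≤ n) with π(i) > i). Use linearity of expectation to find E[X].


Write X = Σ_{i=1}^{277} X_i, where X_i = 1_{π(i) > i}.
For each fixed i, π(i) is uniform over {1, …, 277} (marginal of a uniform permutation), so P[π(i) > i] = (n − i)/n. Summing: Σ_{i=1}^{277} (n − i)/n = (0 + 1 + … + 276)/277 = 277(277 − 1)/(2·277) = (277 − 1)/2.
Hence E[X] = Σ_{i=1}^{277} (277 − i)/277 = 138 ≈ 138.000.

E[X] = 138 = 138.000.


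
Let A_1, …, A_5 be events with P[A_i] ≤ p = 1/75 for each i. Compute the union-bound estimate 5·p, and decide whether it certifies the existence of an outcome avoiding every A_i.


Union bound: P[∪_{i=1}^{5} A_i] ≤ Σ_i P[A_i] ≤ 5·p = 5·(1/75) = 1/15.
Numerically: 1/15 ≈ 0.0666667.
Is 1/15 < 1? YES.
Since P[∪ A_i] ≤ 1/15 < 1, the complement has P[∩ A_i^c] ≥ 1 − 1/15 = 14/15 > 0, so some outcome avoids every A_i.

5·p = 1/15 ≈ 0.0666667; existence CERTIFIED by the union bound.


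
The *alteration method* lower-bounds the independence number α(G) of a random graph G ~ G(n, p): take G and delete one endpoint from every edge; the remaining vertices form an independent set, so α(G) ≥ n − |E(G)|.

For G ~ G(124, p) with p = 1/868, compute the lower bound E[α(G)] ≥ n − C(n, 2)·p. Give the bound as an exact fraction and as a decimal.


E[|E(G)|] = C(124, 2)·p = 7626 · (1/868) = 123/14.
E[α(G)] ≥ n − E[|E(G)|] = 124 − 123/14 = 1613/14.
Numerically: ≈ 115.2143.
(This is only a lower bound; the true E[α(G)] may be larger.)

E[α(G)] ≥ 1613/14 ≈ 115.2143.


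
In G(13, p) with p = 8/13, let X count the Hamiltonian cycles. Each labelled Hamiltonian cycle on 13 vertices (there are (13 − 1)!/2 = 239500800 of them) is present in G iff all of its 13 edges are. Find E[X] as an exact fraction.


K_13 has (13 − 1)!/2 = 239500800 labelled Hamiltonian cycles.
For each such Hamiltonian cycle H, let X_H = 1 if all 13 edges of H are present in G. Then P[X_H = 1] = p^{13} = (8/13)^{13} = 549755813888/302875106592253.
By linearity of expectation: E[X] = Σ_H E[X_H] = 239500800 · p^{13} = 239500800 · 549755813888/302875106592253 = 131666957230827110400/302875106592253.
Numerically: E[X] ≈ 434724.

E[X] = 239500800 · (8/13)^{13} = 131666957230827110400/302875106592253 ≈ 434724.


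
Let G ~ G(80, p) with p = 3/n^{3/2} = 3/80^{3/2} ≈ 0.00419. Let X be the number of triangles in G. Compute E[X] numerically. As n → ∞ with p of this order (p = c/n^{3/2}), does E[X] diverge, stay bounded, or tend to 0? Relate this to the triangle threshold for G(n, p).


Number of potential triangles: C(80, 3) = 82160.
Each occurs with probability p³ ≈ (0.00419)³ ≈ 7.36985e-08.
By linearity: E[X] = C(80, 3)·p³ ≈ 82160 · 7.36985e-08 ≈ 0.006.
Since α = 3/2 > 1, p = c/n^{3/2} = o(1/n) is below the triangle threshold p ~ 1/n. Asymptotically E[X] ~ (c³/6)·n^{3(1−α)} = (3³/6)·n^{-1.5} → 0, so by Markov's inequality G has no triangles w.h.p.

E[X] ≈ 0.006; in regime p = Θ(1/n^{3/2}) E[X] tends to 0 (below the triangle threshold p ~ 1/n).
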